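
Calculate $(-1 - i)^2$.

(a + bi)^2 = a^2 - b^2 + 2abi
= (-1)^2 - (-1)^2 + 2*(-1)*(-1)i
= 2i


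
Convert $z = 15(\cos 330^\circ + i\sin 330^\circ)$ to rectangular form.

a = r cos θ = 15 * sqrt(3)/2 = 15*sqrt(3)/2
b = r sin θ = 15 * -1/2 = -15/2
z = 15*sqrt(3)/2 - (15/2)i


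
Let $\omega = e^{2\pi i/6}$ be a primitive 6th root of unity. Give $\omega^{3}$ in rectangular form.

ω^3 = e^(2πi·3/6) = e^(i·1π)
= cos(1π) + i sin(1π)
= -1


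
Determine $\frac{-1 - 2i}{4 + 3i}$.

Multiply numerator and denominator by conjugate (4 - 3i):
= (-1 - 2i)(4 - 3i) / (4^2 + 3^2)
= (-10 - 5i) / 25
Divide through by 5: (-2 - i) / 5
= -2/5 - (1/5)i


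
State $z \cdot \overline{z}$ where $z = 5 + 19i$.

z * conjugate(z) = |z|^2 = a^2 + b^2
= 5^2 + 19^2 = 386


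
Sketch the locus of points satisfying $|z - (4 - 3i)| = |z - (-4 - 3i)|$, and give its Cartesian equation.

|z - z1| = |z - z2| means z is equidistant from z1 and z2,
i.e. the perpendicular bisector of the segment from (4, -3) to (-4, -3) (midpoint (0, -3)).
With z = x + yi, square both sides:
(x - 4)^2 + (y - (-3))^2 = (x - (-4))^2 + (y - (-3))^2
The x^2 and y^2 terms cancel: -16x + 0y = 25 - 25 = 0
Simplify: x = 0
Locus: Perpendicular bisector of the segment from (4, -3) to (-4, -3): the line x = 0


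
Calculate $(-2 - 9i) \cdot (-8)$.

(a1*a2 - b1*b2) + (a1*b2 + b1*a2)i
= (16 - 0) + (0 + 72)i
= 16 + 72i


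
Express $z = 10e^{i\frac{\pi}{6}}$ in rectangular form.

a = r cos θ = 10 * sqrt(3)/2 = 5*sqrt(3)
b = r sin θ = 10 * 1/2 = 5
z = 5*sqrt(3) + 5i


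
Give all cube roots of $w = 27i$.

|w| = 27, arg(w) = 90°
Root modulus = 27^(1/3) = 3
Root arguments: θ_k = (90° + 360°k)/3 for k = 0, 1, ..., 2
Roots: 3*sqrt(3)/2 + (3/2)i, -3*sqrt(3)/2 + (3/2)i, -3i


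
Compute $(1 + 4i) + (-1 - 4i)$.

(1 + (-1)) + (4 + (-4))i = 0


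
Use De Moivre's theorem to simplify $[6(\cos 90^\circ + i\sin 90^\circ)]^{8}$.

By De Moivre: z^n = r^n(cos(nθ) + i sin(nθ))
= 6^8(cos(8*90°) + i sin(8*90°))
= 1679616(cos 0° + i sin 0°)
= 1679616


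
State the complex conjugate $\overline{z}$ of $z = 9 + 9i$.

If z = a + bi, then conjugate(z) = a - bi
conjugate(9 + 9i) = 9 - 9i


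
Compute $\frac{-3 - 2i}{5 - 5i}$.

Multiply numerator and denominator by conjugate (5 + 5i):
= (-3 - 2i)(5 + 5i) / (5^2 + (-5)^2)
= (-5 - 25i) / 50
Divide through by 5: (-1 - 5i) / 10
= -1/10 - (1/2)i


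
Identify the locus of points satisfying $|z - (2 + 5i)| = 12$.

|z - z0| = r describes a circle centered at z0 with radius r
Here z0 = 2 + 5i and r = 12
Locus: Circle centered at (2, 5) with radius 12


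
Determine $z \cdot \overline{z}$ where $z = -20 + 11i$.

z * conjugate(z) = |z|^2 = a^2 + b^2
= (-20)^2 + 11^2 = 521


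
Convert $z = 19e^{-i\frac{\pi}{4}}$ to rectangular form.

a = r cos θ = 19 * sqrt(2)/2 = 19*sqrt(2)/2
b = r sin θ = 19 * -sqrt(2)/2 = -19*sqrt(2)/2
z = 19*sqrt(2)/2 - (19*sqrt(2)/2)i


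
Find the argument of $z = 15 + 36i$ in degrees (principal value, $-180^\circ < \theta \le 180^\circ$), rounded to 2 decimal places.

θ = arctan(b/a) = arctan(36/15) (quadrant-adjusted) = 67.38°


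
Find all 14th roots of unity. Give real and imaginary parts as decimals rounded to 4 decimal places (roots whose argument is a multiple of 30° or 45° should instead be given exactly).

ω_k = e^(2πik/14) = cos(2πk/14) + i sin(2πk/14) for k = 0, 1, ..., 13
Roots: 1, 0.9010 + 0.4339i, 0.6235 + 0.7818i, 0.2225 + 0.9749i, -0.2225 + 0.9749i, -0.6235 + 0.7818i, -0.9010 + 0.4339i, -1, -0.9010 - 0.4339i, -0.6235 - 0.7818i, -0.2225 - 0.9749i, 0.2225 - 0.9749i, 0.6235 - 0.7818i, 0.9010 - 0.4339i


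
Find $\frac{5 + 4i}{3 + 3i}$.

Multiply numerator and denominator by conjugate (3 - 3i):
= (5 + 4i)(3 - 3i) / (3^2 + 3^2)
= (27 - 3i) / 18
Divide through by 3: (9 - i) / 6
= 3/2 - (1/6)i


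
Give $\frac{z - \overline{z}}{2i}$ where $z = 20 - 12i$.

z - conjugate(z) = 2bi
(z - conjugate(z))/(2i) = 2bi/(2i) = b = -12


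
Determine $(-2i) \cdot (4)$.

(a1*a2 - b1*b2) + (a1*b2 + b1*a2)i
= (0 - 0) + (0 + (-8))i
= -8i


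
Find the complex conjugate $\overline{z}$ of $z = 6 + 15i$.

If z = a + bi, then conjugate(z) = a - bi
conjugate(6 + 15i) = 6 - 15i


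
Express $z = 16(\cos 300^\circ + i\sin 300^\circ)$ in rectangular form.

a = r cos θ = 16 * 1/2 = 8
b = r sin θ = 16 * -sqrt(3)/2 = -8*sqrt(3)
z = 8 - 8*sqrt(3)i


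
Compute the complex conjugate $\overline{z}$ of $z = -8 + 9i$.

If z = a + bi, then conjugate(z) = a - bi
conjugate(-8 + 9i) = -8 - 9i


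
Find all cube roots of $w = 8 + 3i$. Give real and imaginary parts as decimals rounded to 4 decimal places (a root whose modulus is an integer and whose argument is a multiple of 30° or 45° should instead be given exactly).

|w| = sqrt(73) ≈ 8.544004, arg(w) ≈ 20.556045°
Root modulus = sqrt(73)^(1/3) ≈ 2.044343
Root arguments: θ_k = (arg(w) + 360°k)/3 for k = 0, 1, ..., 2
Compute each root as (root modulus)(cos θ_k + i sin θ_k) using full-precision intermediates, then round to 4 decimal places.
Roots: 2.0297 + 0.2439i, -1.2261 + 1.6359i, -0.8036 - 1.8798i


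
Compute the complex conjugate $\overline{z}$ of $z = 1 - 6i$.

If z = a + bi, then conjugate(z) = a - bi
conjugate(1 - 6i) = 1 + 6i


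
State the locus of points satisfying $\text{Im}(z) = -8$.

Im(z) = y where z = x + yi; the equation y = -8 is satisfied by all points with that y-coordinate
Locus: Horizontal line y = -8


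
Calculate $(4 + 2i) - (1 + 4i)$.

(4 - 1) + (2 - 4)i = 3 - 2i


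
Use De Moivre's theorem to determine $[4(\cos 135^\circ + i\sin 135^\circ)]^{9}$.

By De Moivre: z^n = r^n(cos(nθ) + i sin(nθ))
= 4^9(cos(9*135°) + i sin(9*135°))
= 262144(cos 135° + i sin 135°)
= -131072*sqrt(2) + 131072*sqrt(2)i


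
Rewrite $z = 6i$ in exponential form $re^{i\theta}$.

r = |z| = sqrt((0)^2 + (6)^2) = sqrt(0 + 36) = sqrt(36) = 6
a = 0 and b > 0, so z lies on the positive imaginary axis: θ = 90° = π/2
z = 6e^(i*π/2)


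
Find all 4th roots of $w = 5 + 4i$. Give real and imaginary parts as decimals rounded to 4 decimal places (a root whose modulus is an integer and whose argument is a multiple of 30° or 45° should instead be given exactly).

|w| = sqrt(41) ≈ 6.403124, arg(w) ≈ 38.659808°
Root modulus = sqrt(41)^(1/4) ≈ 1.590736
Root arguments: θ_k = (arg(w) + 360°k)/4 for k = 0, 1, ..., 3
Compute each root as (root modulus)(cos θ_k + i sin θ_k) using full-precision intermediates, then round to 4 decimal places.
Roots: 1.5682 + 0.2671i, -0.2671 + 1.5682i, -1.5682 - 0.2671i, 0.2671 - 1.5682i


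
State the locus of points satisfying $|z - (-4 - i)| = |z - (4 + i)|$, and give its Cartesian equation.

|z - z1| = |z - z2| means z is equidistant from z1 and z2,
i.e. the perpendicular bisector of the segment from (-4, -1) to (4, 1) (midpoint (0, 0)).
With z = x + yi, square both sides:
(x - (-4))^2 + (y - (-1))^2 = (x - 4)^2 + (y - 1)^2
The x^2 and y^2 terms cancel: 16x + 4y = 17 - 17 = 0
Simplify: 4x + y = 0
Locus: Perpendicular bisector of the segment from (-4, -1) to (4, 1): the line 4x + y = 0


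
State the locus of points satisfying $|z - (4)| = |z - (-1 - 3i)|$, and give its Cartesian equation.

|z - z1| = |z - z2| means z is equidistant from z1 and z2,
i.e. the perpendicular bisector of the segment from (4, 0) to (-1, -3) (midpoint (3/2, -3/2)).
With z = x + yi, square both sides:
(x - 4)^2 + (y - 0)^2 = (x - (-1))^2 + (y - (-3))^2
The x^2 and y^2 terms cancel: -10x + (-6)y = 10 - 16 = -6
Simplify: 5x + 3y = 3
Locus: Perpendicular bisector of the segment from (4, 0) to (-1, -3): the line 5x + 3y = 3


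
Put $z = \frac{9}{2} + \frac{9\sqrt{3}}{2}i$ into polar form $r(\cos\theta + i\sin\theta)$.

r = |z| = sqrt(a^2 + b^2) = sqrt((9/2)^2 + (9*sqrt(3)/2)^2) = sqrt(81/4 + 243/4) = sqrt(81) = 9
θ = arctan(b/a) = arctan(7.7942/4.5) (quadrant-adjusted) = 60°
z = 9(cos 60° + i sin 60°)


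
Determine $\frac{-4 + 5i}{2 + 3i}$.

Multiply numerator and denominator by conjugate (2 - 3i):
= (-4 + 5i)(2 - 3i) / (2^2 + 3^2)
= (7 + 22i) / 13
= 7/13 + (22/13)i


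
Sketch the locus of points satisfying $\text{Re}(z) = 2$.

Re(z) = x where z = x + yi; the equation x = 2 is satisfied by all points with that x-coordinate
Locus: Vertical line x = 2


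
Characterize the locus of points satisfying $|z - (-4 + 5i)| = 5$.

|z - z0| = r describes a circle centered at z0 with radius r
Here z0 = -4 + 5i and r = 5
Locus: Circle centered at (-4, 5) with radius 5


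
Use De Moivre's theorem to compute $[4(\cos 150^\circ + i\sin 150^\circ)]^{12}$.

By De Moivre: z^n = r^n(cos(nθ) + i sin(nθ))
= 4^12(cos(12*150°) + i sin(12*150°))
= 16777216(cos 0° + i sin 0°)
= 16777216


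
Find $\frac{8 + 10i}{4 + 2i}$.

Multiply numerator and denominator by conjugate (4 - 2i):
= (8 + 10i)(4 - 2i) / (4^2 + 2^2)
= (52 + 24i) / 20
Divide through by 4: (13 + 6i) / 5
= 13/5 + (6/5)i


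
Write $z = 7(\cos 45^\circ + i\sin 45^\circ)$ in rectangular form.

a = r cos θ = 7 * sqrt(2)/2 = 7*sqrt(2)/2
b = r sin θ = 7 * sqrt(2)/2 = 7*sqrt(2)/2
z = 7*sqrt(2)/2 + (7*sqrt(2)/2)i


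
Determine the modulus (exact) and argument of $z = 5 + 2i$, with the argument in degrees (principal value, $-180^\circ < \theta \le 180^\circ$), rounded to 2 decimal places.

|z| = sqrt(5^2 + 2^2) = sqrt(29)
arg(z) = arctan(b/a) = arctan(2/5) (quadrant-adjusted) = 21.80°


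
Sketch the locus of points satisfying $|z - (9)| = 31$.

|z - z0| = r describes a circle centered at z0 with radius r
Here z0 = 9 and r = 31
Locus: Circle centered at (9, 0) with radius 31


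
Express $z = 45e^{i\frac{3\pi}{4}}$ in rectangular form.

a = r cos θ = 45 * -sqrt(2)/2 = -45*sqrt(2)/2
b = r sin θ = 45 * sqrt(2)/2 = 45*sqrt(2)/2
z = -45*sqrt(2)/2 + (45*sqrt(2)/2)i


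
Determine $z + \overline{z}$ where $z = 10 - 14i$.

z + conjugate(z) = (a + bi) + (a - bi) = 2a
= 2 * 10 = 20


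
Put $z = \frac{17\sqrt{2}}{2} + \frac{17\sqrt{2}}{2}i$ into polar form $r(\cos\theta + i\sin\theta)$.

r = |z| = sqrt(a^2 + b^2) = sqrt((17*sqrt(2)/2)^2 + (17*sqrt(2)/2)^2) = sqrt(289/2 + 289/2) = sqrt(289) = 17
θ = arctan(b/a) = arctan(12.0208/12.0208) (quadrant-adjusted) = 45°
z = 17(cos 45° + i sin 45°)


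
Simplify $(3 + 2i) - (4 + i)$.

(3 - 4) + (2 - 1)i = -1 + i


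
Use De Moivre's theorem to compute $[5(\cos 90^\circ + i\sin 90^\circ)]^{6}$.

By De Moivre: z^n = r^n(cos(nθ) + i sin(nθ))
= 5^6(cos(6*90°) + i sin(6*90°))
= 15625(cos 180° + i sin 180°)
= -15625


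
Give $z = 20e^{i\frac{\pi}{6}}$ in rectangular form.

a = r cos θ = 20 * sqrt(3)/2 = 10*sqrt(3)
b = r sin θ = 20 * 1/2 = 10
z = 10*sqrt(3) + 10i


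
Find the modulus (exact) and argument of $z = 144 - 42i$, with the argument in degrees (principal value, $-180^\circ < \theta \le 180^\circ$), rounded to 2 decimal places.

|z| = sqrt(144^2 + (-42)^2) = 150
arg(z) = arctan(b/a) = arctan(-42/144) (quadrant-adjusted) = -16.26°


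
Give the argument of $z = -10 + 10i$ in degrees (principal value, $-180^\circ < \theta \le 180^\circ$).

θ = arctan(b/a) = arctan(10/-10) (quadrant-adjusted) = 135°


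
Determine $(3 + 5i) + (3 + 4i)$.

(3 + 3) + (5 + 4)i = 6 + 9i


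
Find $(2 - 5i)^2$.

(a + bi)^2 = a^2 - b^2 + 2abi
= 2^2 - (-5)^2 + 2*2*(-5)i
= -21 - 20i


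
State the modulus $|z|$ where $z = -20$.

|z| = sqrt(a^2 + b^2) = sqrt((-20)^2 + 0^2) = sqrt(400) = 20


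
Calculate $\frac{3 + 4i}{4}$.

Divisor is real, so divide each part by 4:
= 3/4 + i


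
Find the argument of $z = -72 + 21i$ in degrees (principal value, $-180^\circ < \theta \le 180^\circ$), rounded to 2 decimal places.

θ = arctan(b/a) = arctan(21/-72) (quadrant-adjusted) = 163.74°


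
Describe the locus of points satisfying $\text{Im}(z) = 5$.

Im(z) = y where z = x + yi; the equation y = 5 is satisfied by all points with that y-coordinate
Locus: Horizontal line y = 5


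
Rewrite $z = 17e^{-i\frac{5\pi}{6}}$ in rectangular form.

a = r cos θ = 17 * -sqrt(3)/2 = -17*sqrt(3)/2
b = r sin θ = 17 * -1/2 = -17/2
z = -17*sqrt(3)/2 - (17/2)i


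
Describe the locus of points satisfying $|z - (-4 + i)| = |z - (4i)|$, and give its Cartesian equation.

|z - z1| = |z - z2| means z is equidistant from z1 and z2,
i.e. the perpendicular bisector of the segment from (-4, 1) to (0, 4) (midpoint (-2, 5/2)).
With z = x + yi, square both sides:
(x - (-4))^2 + (y - 1)^2 = (x - 0)^2 + (y - 4)^2
The x^2 and y^2 terms cancel: 8x + 6y = 16 - 17 = -1
Simplify: 8x + 6y = -1
Locus: Perpendicular bisector of the segment from (-4, 1) to (0, 4): the line 8x + 6y = -1


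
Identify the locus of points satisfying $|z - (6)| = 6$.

|z - z0| = r describes a circle centered at z0 with radius r
Here z0 = 6 and r = 6
Locus: Circle centered at (6, 0) with radius 6


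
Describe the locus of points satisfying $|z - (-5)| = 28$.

|z - z0| = r describes a circle centered at z0 with radius r
Here z0 = -5 and r = 28
Locus: Circle centered at (-5, 0) with radius 28


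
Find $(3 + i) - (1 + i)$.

(3 - 1) + (1 - 1)i = 2


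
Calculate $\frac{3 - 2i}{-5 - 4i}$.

Multiply numerator and denominator by conjugate (-5 + 4i):
= (3 - 2i)(-5 + 4i) / ((-5)^2 + (-4)^2)
= (-7 + 22i) / 41
= -7/41 + (22/41)i


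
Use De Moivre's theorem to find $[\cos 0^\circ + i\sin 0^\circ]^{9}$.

By De Moivre: z^n = r^n(cos(nθ) + i sin(nθ))
= 1^9(cos(9*0°) + i sin(9*0°))
= 1(cos 0° + i sin 0°)
= 1


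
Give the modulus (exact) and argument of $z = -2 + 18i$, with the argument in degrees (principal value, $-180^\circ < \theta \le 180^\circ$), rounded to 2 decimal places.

|z| = sqrt((-2)^2 + 18^2) = sqrt(328)
arg(z) = arctan(b/a) = arctan(18/-2) (quadrant-adjusted) = 96.34°


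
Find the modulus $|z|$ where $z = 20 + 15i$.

|z| = sqrt(a^2 + b^2) = sqrt(20^2 + 15^2) = sqrt(625) = 25


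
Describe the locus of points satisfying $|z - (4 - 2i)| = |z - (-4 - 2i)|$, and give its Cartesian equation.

|z - z1| = |z - z2| means z is equidistant from z1 and z2,
i.e. the perpendicular bisector of the segment from (4, -2) to (-4, -2) (midpoint (0, -2)).
With z = x + yi, square both sides:
(x - 4)^2 + (y - (-2))^2 = (x - (-4))^2 + (y - (-2))^2
The x^2 and y^2 terms cancel: -16x + 0y = 20 - 20 = 0
Simplify: x = 0
Locus: Perpendicular bisector of the segment from (4, -2) to (-4, -2): the line x = 0


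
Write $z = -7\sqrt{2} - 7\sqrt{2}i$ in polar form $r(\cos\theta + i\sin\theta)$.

r = |z| = sqrt(a^2 + b^2) = sqrt((-7*sqrt(2))^2 + (-7*sqrt(2))^2) = sqrt(98 + 98) = sqrt(196) = 14
θ = arctan(b/a) = arctan(-9.8995/-9.8995) (quadrant-adjusted) = 225°
z = 14(cos 225° + i sin 225°)


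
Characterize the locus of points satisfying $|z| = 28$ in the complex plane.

|z| = 28 means sqrt(x^2 + y^2) = 28
This is a circle of radius 28 centered at the origin


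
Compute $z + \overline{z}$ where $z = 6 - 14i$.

z + conjugate(z) = (a + bi) + (a - bi) = 2a
= 2 * 6 = 12


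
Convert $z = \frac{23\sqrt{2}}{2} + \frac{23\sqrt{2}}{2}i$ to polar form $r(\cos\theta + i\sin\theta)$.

r = |z| = sqrt(a^2 + b^2) = sqrt((23*sqrt(2)/2)^2 + (23*sqrt(2)/2)^2) = sqrt(529/2 + 529/2) = sqrt(529) = 23
θ = arctan(b/a) = arctan(16.2635/16.2635) (quadrant-adjusted) = 45°
z = 23(cos 45° + i sin 45°)


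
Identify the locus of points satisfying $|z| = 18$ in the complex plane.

|z| = 18 means sqrt(x^2 + y^2) = 18
This is a circle of radius 18 centered at the origin


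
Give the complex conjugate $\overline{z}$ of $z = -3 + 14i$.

If z = a + bi, then conjugate(z) = a - bi
conjugate(-3 + 14i) = -3 - 14i


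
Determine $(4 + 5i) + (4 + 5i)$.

(4 + 4) + (5 + 5)i = 8 + 10i


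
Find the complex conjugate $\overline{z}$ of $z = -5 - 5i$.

If z = a + bi, then conjugate(z) = a - bi
conjugate(-5 - 5i) = -5 + 5i


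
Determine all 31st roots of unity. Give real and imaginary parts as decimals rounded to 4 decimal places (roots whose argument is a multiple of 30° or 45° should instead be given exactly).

ω_k = e^(2πik/31) = cos(2πk/31) + i sin(2πk/31) for k = 0, 1, ..., 30
Roots: 1, 0.9795 + 0.2013i, 0.9190 + 0.3944i, 0.8208 + 0.5713i, 0.6890 + 0.7248i, 0.5290 + 0.8486i, 0.3473 + 0.9378i, 0.1514 + 0.9885i, -0.0506 + 0.9987i, -0.2507 + 0.9681i, -0.4404 + 0.8978i, -0.6121 + 0.7908i, -0.7588 + 0.6514i, -0.8743 + 0.4853i, -0.9541 + 0.2994i, -0.9949 + 0.1012i, -0.9949 - 0.1012i, -0.9541 - 0.2994i, -0.8743 - 0.4853i, -0.7588 - 0.6514i, -0.6121 - 0.7908i, -0.4404 - 0.8978i, -0.2507 - 0.9681i, -0.0506 - 0.9987i, 0.1514 - 0.9885i, 0.3473 - 0.9378i, 0.5290 - 0.8486i, 0.6890 - 0.7248i, 0.8208 - 0.5713i, 0.9190 - 0.3944i, 0.9795 - 0.2013i


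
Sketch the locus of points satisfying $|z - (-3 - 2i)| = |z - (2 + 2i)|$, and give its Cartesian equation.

|z - z1| = |z - z2| means z is equidistant from z1 and z2,
i.e. the perpendicular bisector of the segment from (-3, -2) to (2, 2) (midpoint (-1/2, 0)).
With z = x + yi, square both sides:
(x - (-3))^2 + (y - (-2))^2 = (x - 2)^2 + (y - 2)^2
The x^2 and y^2 terms cancel: 10x + 8y = 8 - 13 = -5
Simplify: 10x + 8y = -5
Locus: Perpendicular bisector of the segment from (-3, -2) to (2, 2): the line 10x + 8y = -5


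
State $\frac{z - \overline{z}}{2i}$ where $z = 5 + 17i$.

z - conjugate(z) = 2bi
(z - conjugate(z))/(2i) = 2bi/(2i) = b = 17


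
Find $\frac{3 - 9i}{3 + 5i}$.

Multiply numerator and denominator by conjugate (3 - 5i):
= (3 - 9i)(3 - 5i) / (3^2 + 5^2)
= (-36 - 42i) / 34
Divide through by 2: (-18 - 21i) / 17
= -18/17 - (21/17)i


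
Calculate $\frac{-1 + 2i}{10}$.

Divisor is real, so divide each part by 10:
= -1/10 + (1/5)i


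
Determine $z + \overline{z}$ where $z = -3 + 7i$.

z + conjugate(z) = (a + bi) + (a - bi) = 2a
= 2 * (-3) = -6


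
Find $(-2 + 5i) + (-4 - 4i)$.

(-2 + (-4)) + (5 + (-4))i = -6 + i


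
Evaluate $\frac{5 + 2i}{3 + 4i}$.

Multiply numerator and denominator by conjugate (3 - 4i):
= (5 + 2i)(3 - 4i) / (3^2 + 4^2)
= (23 - 14i) / 25
= 23/25 - (14/25)i


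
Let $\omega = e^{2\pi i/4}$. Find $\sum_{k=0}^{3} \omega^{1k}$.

Let ζ = ω^1 = e^(2πi·1/4). Since 4 ∤ 1, ζ ≠ 1.
Sum = Σ_{k=0}^{3} ζ^k = (ζ^4 - 1)/(ζ - 1) = (ω^{1·4} - 1)/(ζ - 1) = (1 - 1)/(ζ - 1) = 0


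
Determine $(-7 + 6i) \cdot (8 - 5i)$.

(a1*a2 - b1*b2) + (a1*b2 + b1*a2)i
= (-56 - (-30)) + (35 + 48)i
= -26 + 83i


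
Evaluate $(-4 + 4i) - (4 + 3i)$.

(-4 - 4) + (4 - 3)i = -8 + i


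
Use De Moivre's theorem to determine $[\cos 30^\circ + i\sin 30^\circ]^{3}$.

By De Moivre: z^n = r^n(cos(nθ) + i sin(nθ))
= 1^3(cos(3*30°) + i sin(3*30°))
= 1(cos 90° + i sin 90°)
= i


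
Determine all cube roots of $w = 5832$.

|w| = 5832, arg(w) = 0°
Root modulus = 5832^(1/3) = 18
Root arguments: θ_k = (0° + 360°k)/3 for k = 0, 1, ..., 2
Roots: 18, -9 + 9*sqrt(3)i, -9 - 9*sqrt(3)i


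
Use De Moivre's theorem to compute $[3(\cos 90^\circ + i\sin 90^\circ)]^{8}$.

By De Moivre: z^n = r^n(cos(nθ) + i sin(nθ))
= 3^8(cos(8*90°) + i sin(8*90°))
= 6561(cos 0° + i sin 0°)
= 6561


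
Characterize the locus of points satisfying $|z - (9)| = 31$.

|z - z0| = r describes a circle centered at z0 with radius r
Here z0 = 9 and r = 31
Locus: Circle centered at (9, 0) with radius 31


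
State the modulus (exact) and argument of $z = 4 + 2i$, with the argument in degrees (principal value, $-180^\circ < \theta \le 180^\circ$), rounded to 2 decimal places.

|z| = sqrt(4^2 + 2^2) = sqrt(20)
arg(z) = arctan(b/a) = arctan(2/4) (quadrant-adjusted) = 26.57°


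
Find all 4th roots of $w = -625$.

|w| = 625, arg(w) = 180°
Root modulus = 625^(1/4) = 5
Root arguments: θ_k = (180° + 360°k)/4 for k = 0, 1, ..., 3
Roots: 5*sqrt(2)/2 + (5*sqrt(2)/2)i, -5*sqrt(2)/2 + (5*sqrt(2)/2)i, -5*sqrt(2)/2 - (5*sqrt(2)/2)i, 5*sqrt(2)/2 - (5*sqrt(2)/2)i


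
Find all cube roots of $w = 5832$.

|w| = 5832, arg(w) = 0°
Root modulus = 5832^(1/3) = 18
Root arguments: θ_k = (0° + 360°k)/3 for k = 0, 1, ..., 2
Roots: 18, -9 + 9*sqrt(3)i, -9 - 9*sqrt(3)i


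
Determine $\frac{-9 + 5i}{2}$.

Divisor is real, so divide each part by 2:
= -9/2 + (5/2)i


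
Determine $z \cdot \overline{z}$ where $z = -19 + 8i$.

z * conjugate(z) = |z|^2 = a^2 + b^2
= (-19)^2 + 8^2 = 425


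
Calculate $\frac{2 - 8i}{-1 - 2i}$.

Multiply numerator and denominator by conjugate (-1 + 2i):
= (2 - 8i)(-1 + 2i) / ((-1)^2 + (-2)^2)
= (14 + 12i) / 5
= 14/5 + (12/5)i


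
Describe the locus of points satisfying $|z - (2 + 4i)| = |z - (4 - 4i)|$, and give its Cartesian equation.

|z - z1| = |z - z2| means z is equidistant from z1 and z2,
i.e. the perpendicular bisector of the segment from (2, 4) to (4, -4) (midpoint (3, 0)).
With z = x + yi, square both sides:
(x - 2)^2 + (y - 4)^2 = (x - 4)^2 + (y - (-4))^2
The x^2 and y^2 terms cancel: 4x + (-16)y = 32 - 20 = 12
Simplify: x - 4y = 3
Locus: Perpendicular bisector of the segment from (2, 4) to (4, -4): the line x - 4y = 3


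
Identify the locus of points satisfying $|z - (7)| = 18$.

|z - z0| = r describes a circle centered at z0 with radius r
Here z0 = 7 and r = 18
Locus: Circle centered at (7, 0) with radius 18


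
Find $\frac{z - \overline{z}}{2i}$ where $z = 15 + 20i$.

z - conjugate(z) = 2bi
(z - conjugate(z))/(2i) = 2bi/(2i) = b = 20


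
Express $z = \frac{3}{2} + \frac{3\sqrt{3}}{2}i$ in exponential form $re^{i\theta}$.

r = |z| = sqrt((3/2)^2 + (3*sqrt(3)/2)^2) = sqrt(9/4 + 27/4) = sqrt(9) = 3
θ = arctan(b/a) = arctan(2.5981/1.5) (quadrant-adjusted) = 60° = π/3
z = 3e^(i*π/3)


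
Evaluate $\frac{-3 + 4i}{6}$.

Divisor is real, so divide each part by 6:
= -1/2 + (2/3)i


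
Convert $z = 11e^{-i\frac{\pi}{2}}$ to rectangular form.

a = r cos θ = 11 * 0 = 0
b = r sin θ = 11 * -1 = -11
z = -11i


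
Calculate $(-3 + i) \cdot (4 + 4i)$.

(a1*a2 - b1*b2) + (a1*b2 + b1*a2)i
= (-12 - 4) + (-12 + 4)i
= -16 - 8i


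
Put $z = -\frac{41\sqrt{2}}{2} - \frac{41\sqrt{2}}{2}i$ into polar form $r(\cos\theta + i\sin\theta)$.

r = |z| = sqrt(a^2 + b^2) = sqrt((-41*sqrt(2)/2)^2 + (-41*sqrt(2)/2)^2) = sqrt(1681/2 + 1681/2) = sqrt(1681) = 41
θ = arctan(b/a) = arctan(-28.9914/-28.9914) (quadrant-adjusted) = 225°
z = 41(cos 225° + i sin 225°)


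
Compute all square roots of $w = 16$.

|w| = 16, arg(w) = 0°
Root modulus = 16^(1/2) = 4
Root arguments: θ_k = (0° + 360°k)/2 for k = 0, 1, ..., 1
Roots: 4, -4


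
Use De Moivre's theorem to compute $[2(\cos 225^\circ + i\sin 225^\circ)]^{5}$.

By De Moivre: z^n = r^n(cos(nθ) + i sin(nθ))
= 2^5(cos(5*225°) + i sin(5*225°))
= 32(cos 45° + i sin 45°)
= 16*sqrt(2) + 16*sqrt(2)i


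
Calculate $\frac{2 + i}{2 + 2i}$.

Multiply numerator and denominator by conjugate (2 - 2i):
= (2 + i)(2 - 2i) / (2^2 + 2^2)
= (6 - 2i) / 8
Divide through by 2: (3 - i) / 4
= 3/4 - (1/4)i


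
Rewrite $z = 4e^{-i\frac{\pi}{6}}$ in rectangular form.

a = r cos θ = 4 * sqrt(3)/2 = 2*sqrt(3)
b = r sin θ = 4 * -1/2 = -2
z = 2*sqrt(3) - 2i


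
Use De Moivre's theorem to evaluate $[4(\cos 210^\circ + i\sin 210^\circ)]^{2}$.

By De Moivre: z^n = r^n(cos(nθ) + i sin(nθ))
= 4^2(cos(2*210°) + i sin(2*210°))
= 16(cos 60° + i sin 60°)
= 8 + 8*sqrt(3)i


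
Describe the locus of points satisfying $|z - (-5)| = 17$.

|z - z0| = r describes a circle centered at z0 with radius r
Here z0 = -5 and r = 17
Locus: Circle centered at (-5, 0) with radius 17


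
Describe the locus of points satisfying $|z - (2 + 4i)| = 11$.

|z - z0| = r describes a circle centered at z0 with radius r
Here z0 = 2 + 4i and r = 11
Locus: Circle centered at (2, 4) with radius 11


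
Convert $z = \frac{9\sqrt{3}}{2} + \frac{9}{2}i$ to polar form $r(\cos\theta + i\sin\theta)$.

r = |z| = sqrt(a^2 + b^2) = sqrt((9*sqrt(3)/2)^2 + (9/2)^2) = sqrt(243/4 + 81/4) = sqrt(81) = 9
θ = arctan(b/a) = arctan(4.5/7.7942) (quadrant-adjusted) = 30°
z = 9(cos 30° + i sin 30°)


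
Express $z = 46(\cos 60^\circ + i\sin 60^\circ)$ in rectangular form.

a = r cos θ = 46 * 1/2 = 23
b = r sin θ = 46 * sqrt(3)/2 = 23*sqrt(3)
z = 23 + 23*sqrt(3)i


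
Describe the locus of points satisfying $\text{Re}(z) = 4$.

Re(z) = x where z = x + yi; the equation x = 4 is satisfied by all points with that x-coordinate
Locus: Vertical line x = 4


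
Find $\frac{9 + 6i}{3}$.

Divisor is real, so divide each part by 3:
= 3 + 2i


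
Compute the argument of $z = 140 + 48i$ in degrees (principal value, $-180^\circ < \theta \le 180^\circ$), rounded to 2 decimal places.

θ = arctan(b/a) = arctan(48/140) (quadrant-adjusted) = 18.92°


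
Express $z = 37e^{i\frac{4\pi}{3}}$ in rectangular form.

a = r cos θ = 37 * -1/2 = -37/2
b = r sin θ = 37 * -sqrt(3)/2 = -37*sqrt(3)/2
z = -37/2 - (37*sqrt(3)/2)i


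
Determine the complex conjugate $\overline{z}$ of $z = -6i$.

If z = a + bi, then conjugate(z) = a - bi
conjugate(-6i) = 6i


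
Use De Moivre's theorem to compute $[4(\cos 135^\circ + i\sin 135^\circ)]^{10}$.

By De Moivre: z^n = r^n(cos(nθ) + i sin(nθ))
= 4^10(cos(10*135°) + i sin(10*135°))
= 1048576(cos 270° + i sin 270°)
= -1048576i


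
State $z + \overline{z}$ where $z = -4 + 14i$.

z + conjugate(z) = (a + bi) + (a - bi) = 2a
= 2 * (-4) = -8


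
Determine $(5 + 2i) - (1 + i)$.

(5 - 1) + (2 - 1)i = 4 + i


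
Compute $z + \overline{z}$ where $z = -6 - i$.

z + conjugate(z) = (a + bi) + (a - bi) = 2a
= 2 * (-6) = -12


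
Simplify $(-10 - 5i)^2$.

(a + bi)^2 = a^2 - b^2 + 2abi
= (-10)^2 - (-5)^2 + 2*(-10)*(-5)i
= 75 + 100i


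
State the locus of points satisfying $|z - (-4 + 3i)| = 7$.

|z - z0| = r describes a circle centered at z0 with radius r
Here z0 = -4 + 3i and r = 7
Locus: Circle centered at (-4, 3) with radius 7


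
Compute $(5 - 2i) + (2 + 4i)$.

(5 + 2) + (-2 + 4)i = 7 + 2i


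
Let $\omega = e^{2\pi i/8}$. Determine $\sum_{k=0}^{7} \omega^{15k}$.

Let ζ = ω^15 = e^(2πi·15/8). Since 8 ∤ 15, ζ ≠ 1.
Sum = Σ_{k=0}^{7} ζ^k = (ζ^8 - 1)/(ζ - 1) = (ω^{15·8} - 1)/(ζ - 1) = (1 - 1)/(ζ - 1) = 0


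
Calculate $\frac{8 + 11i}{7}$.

Divisor is real, so divide each part by 7:
= 8/7 + (11/7)i


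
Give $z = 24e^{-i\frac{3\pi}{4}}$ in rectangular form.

a = r cos θ = 24 * -sqrt(2)/2 = -12*sqrt(2)
b = r sin θ = 24 * -sqrt(2)/2 = -12*sqrt(2)
z = -12*sqrt(2) - 12*sqrt(2)i


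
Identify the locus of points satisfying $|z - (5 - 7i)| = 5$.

|z - z0| = r describes a circle centered at z0 with radius r
Here z0 = 5 - 7i and r = 5
Locus: Circle centered at (5, -7) with radius 5


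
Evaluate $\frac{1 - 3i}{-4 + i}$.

Multiply numerator and denominator by conjugate (-4 - i):
= (1 - 3i)(-4 - i) / ((-4)^2 + 1^2)
= (-7 + 11i) / 17
= -7/17 + (11/17)i


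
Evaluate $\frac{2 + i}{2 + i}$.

Multiply numerator and denominator by conjugate (2 - i):
= (2 + i)(2 - i) / (2^2 + 1^2)
= (5) / 5
= 1


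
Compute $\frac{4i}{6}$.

Divisor is real, so divide each part by 6:
= 0 + (2/3)i


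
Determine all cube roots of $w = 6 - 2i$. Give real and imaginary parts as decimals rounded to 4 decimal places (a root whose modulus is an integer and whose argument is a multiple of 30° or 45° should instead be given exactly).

|w| = sqrt(40) ≈ 6.324555, arg(w) ≈ 341.565051°
Root modulus = sqrt(40)^(1/3) ≈ 1.849311
Root arguments: θ_k = (arg(w) + 360°k)/3 for k = 0, 1, ..., 2
Compute each root as (root modulus)(cos θ_k + i sin θ_k) using full-precision intermediates, then round to 4 decimal places.
Roots: -0.7479 + 1.6913i, -1.0908 - 1.4934i, 1.8387 - 0.1980i


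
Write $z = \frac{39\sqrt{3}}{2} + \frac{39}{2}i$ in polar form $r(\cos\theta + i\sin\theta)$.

r = |z| = sqrt(a^2 + b^2) = sqrt((39*sqrt(3)/2)^2 + (39/2)^2) = sqrt(4563/4 + 1521/4) = sqrt(1521) = 39
θ = arctan(b/a) = arctan(19.5/33.775) (quadrant-adjusted) = 30°
z = 39(cos 30° + i sin 30°)


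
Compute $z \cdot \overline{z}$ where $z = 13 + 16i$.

z * conjugate(z) = |z|^2 = a^2 + b^2
= 13^2 + 16^2 = 425


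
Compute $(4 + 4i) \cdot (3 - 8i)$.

(a1*a2 - b1*b2) + (a1*b2 + b1*a2)i
= (12 - (-32)) + (-32 + 12)i
= 44 - 20i


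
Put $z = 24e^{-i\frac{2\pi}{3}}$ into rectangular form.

a = r cos θ = 24 * -1/2 = -12
b = r sin θ = 24 * -sqrt(3)/2 = -12*sqrt(3)
z = -12 - 12*sqrt(3)i


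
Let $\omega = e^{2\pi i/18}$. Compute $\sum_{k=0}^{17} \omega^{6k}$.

Let ζ = ω^6 = e^(2πi·6/18). Since 18 ∤ 6, ζ ≠ 1.
Sum = Σ_{k=0}^{17} ζ^k = (ζ^18 - 1)/(ζ - 1) = (ω^{6·18} - 1)/(ζ - 1) = (1 - 1)/(ζ - 1) = 0


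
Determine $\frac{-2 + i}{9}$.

Divisor is real, so divide each part by 9:
= -2/9 + (1/9)i


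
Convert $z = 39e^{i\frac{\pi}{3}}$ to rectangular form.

a = r cos θ = 39 * 1/2 = 39/2
b = r sin θ = 39 * sqrt(3)/2 = 39*sqrt(3)/2
z = 39/2 + (39*sqrt(3)/2)i


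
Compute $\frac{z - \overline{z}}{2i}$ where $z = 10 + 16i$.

z - conjugate(z) = 2bi
(z - conjugate(z))/(2i) = 2bi/(2i) = b = 16


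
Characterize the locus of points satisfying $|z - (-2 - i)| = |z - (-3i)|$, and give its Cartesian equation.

|z - z1| = |z - z2| means z is equidistant from z1 and z2,
i.e. the perpendicular bisector of the segment from (-2, -1) to (0, -3) (midpoint (-1, -2)).
With z = x + yi, square both sides:
(x - (-2))^2 + (y - (-1))^2 = (x - 0)^2 + (y - (-3))^2
The x^2 and y^2 terms cancel: 4x + (-4)y = 9 - 5 = 4
Simplify: x - y = 1
Locus: Perpendicular bisector of the segment from (-2, -1) to (0, -3): the line x - y = 1


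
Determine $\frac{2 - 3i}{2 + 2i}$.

Multiply numerator and denominator by conjugate (2 - 2i):
= (2 - 3i)(2 - 2i) / (2^2 + 2^2)
= (-2 - 10i) / 8
Divide through by 2: (-1 - 5i) / 4
= -1/4 - (5/4)i


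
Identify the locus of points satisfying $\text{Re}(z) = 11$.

Re(z) = x where z = x + yi; the equation x = 11 is satisfied by all points with that x-coordinate
Locus: Vertical line x = 11


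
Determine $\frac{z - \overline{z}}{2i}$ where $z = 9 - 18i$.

z - conjugate(z) = 2bi
(z - conjugate(z))/(2i) = 2bi/(2i) = b = -18


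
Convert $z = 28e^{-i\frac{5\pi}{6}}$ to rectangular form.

a = r cos θ = 28 * -sqrt(3)/2 = -14*sqrt(3)
b = r sin θ = 28 * -1/2 = -14
z = -14*sqrt(3) - 14i


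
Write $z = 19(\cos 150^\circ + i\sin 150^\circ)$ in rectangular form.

a = r cos θ = 19 * -sqrt(3)/2 = -19*sqrt(3)/2
b = r sin θ = 19 * 1/2 = 19/2
z = -19*sqrt(3)/2 + (19/2)i


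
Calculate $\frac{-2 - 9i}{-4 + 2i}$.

Multiply numerator and denominator by conjugate (-4 - 2i):
= (-2 - 9i)(-4 - 2i) / ((-4)^2 + 2^2)
= (-10 + 40i) / 20
Divide through by 10: (-1 + 4i) / 2
= -1/2 + 2i


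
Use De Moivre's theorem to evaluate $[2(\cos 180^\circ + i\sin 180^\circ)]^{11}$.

By De Moivre: z^n = r^n(cos(nθ) + i sin(nθ))
= 2^11(cos(11*180°) + i sin(11*180°))
= 2048(cos 180° + i sin 180°)
= -2048


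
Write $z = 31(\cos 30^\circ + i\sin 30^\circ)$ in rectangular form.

a = r cos θ = 31 * sqrt(3)/2 = 31*sqrt(3)/2
b = r sin θ = 31 * 1/2 = 31/2
z = 31*sqrt(3)/2 + (31/2)i


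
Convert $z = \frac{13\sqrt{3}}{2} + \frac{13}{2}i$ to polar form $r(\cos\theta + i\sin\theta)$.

r = |z| = sqrt(a^2 + b^2) = sqrt((13*sqrt(3)/2)^2 + (13/2)^2) = sqrt(507/4 + 169/4) = sqrt(169) = 13
θ = arctan(b/a) = arctan(6.5/11.2583) (quadrant-adjusted) = 30°
z = 13(cos 30° + i sin 30°)


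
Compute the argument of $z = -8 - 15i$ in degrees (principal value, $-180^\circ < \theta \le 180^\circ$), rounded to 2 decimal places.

θ = arctan(b/a) = arctan(-15/-8) (quadrant-adjusted) = -118.07°


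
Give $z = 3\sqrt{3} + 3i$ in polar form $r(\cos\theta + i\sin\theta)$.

r = |z| = sqrt(a^2 + b^2) = sqrt((3*sqrt(3))^2 + (3)^2) = sqrt(27 + 9) = sqrt(36) = 6
θ = arctan(b/a) = arctan(3/5.1962) (quadrant-adjusted) = 30°
z = 6(cos 30° + i sin 30°)


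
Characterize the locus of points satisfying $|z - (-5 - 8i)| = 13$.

|z - z0| = r describes a circle centered at z0 with radius r
Here z0 = -5 - 8i and r = 13
Locus: Circle centered at (-5, -8) with radius 13


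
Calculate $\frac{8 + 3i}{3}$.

Divisor is real, so divide each part by 3:
= 8/3 + i


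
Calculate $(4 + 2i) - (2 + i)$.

(4 - 2) + (2 - 1)i = 2 + i


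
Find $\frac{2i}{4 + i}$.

Multiply numerator and denominator by conjugate (4 - i):
= (2i)(4 - i) / (4^2 + 1^2)
= (2 + 8i) / 17
= 2/17 + (8/17)i


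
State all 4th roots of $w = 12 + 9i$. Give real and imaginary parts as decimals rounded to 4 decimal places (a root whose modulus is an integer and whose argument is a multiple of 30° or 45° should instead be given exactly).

|w| = 15, arg(w) ≈ 36.869898°
Root modulus = 15^(1/4) ≈ 1.967990
Root arguments: θ_k = (arg(w) + 360°k)/4 for k = 0, 1, ..., 3
Compute each root as (root modulus)(cos θ_k + i sin θ_k) using full-precision intermediates, then round to 4 decimal places.
Roots: 1.9426 + 0.3152i, -0.3152 + 1.9426i, -1.9426 - 0.3152i, 0.3152 - 1.9426i


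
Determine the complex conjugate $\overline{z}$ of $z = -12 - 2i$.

If z = a + bi, then conjugate(z) = a - bi
conjugate(-12 - 2i) = -12 + 2i


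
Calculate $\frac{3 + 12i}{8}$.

Divisor is real, so divide each part by 8:
= 3/8 + (3/2)i


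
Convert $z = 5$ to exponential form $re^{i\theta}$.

r = |z| = sqrt((5)^2 + (0)^2) = sqrt(25 + 0) = sqrt(25) = 5
b = 0 and a > 0, so z lies on the positive real axis: θ = 0
z = 5e^(i*0) = 5


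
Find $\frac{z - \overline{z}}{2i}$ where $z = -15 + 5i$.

z - conjugate(z) = 2bi
(z - conjugate(z))/(2i) = 2bi/(2i) = b = 5


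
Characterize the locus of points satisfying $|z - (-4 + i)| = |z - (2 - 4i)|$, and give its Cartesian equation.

|z - z1| = |z - z2| means z is equidistant from z1 and z2,
i.e. the perpendicular bisector of the segment from (-4, 1) to (2, -4) (midpoint (-1, -3/2)).
With z = x + yi, square both sides:
(x - (-4))^2 + (y - 1)^2 = (x - 2)^2 + (y - (-4))^2
The x^2 and y^2 terms cancel: 12x + (-10)y = 20 - 17 = 3
Simplify: 12x - 10y = 3
Locus: Perpendicular bisector of the segment from (-4, 1) to (2, -4): the line 12x - 10y = 3


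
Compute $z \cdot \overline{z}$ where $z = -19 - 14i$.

z * conjugate(z) = |z|^2 = a^2 + b^2
= (-19)^2 + (-14)^2 = 557


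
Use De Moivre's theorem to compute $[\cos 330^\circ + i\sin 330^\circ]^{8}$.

By De Moivre: z^n = r^n(cos(nθ) + i sin(nθ))
= 1^8(cos(8*330°) + i sin(8*330°))
= 1(cos 120° + i sin 120°)
= -1/2 + (sqrt(3)/2)i


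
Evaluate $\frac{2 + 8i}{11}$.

Divisor is real, so divide each part by 11:
= 2/11 + (8/11)i


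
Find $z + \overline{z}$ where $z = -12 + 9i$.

z + conjugate(z) = (a + bi) + (a - bi) = 2a
= 2 * (-12) = -24


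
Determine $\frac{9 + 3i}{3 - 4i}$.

Multiply numerator and denominator by conjugate (3 + 4i):
= (9 + 3i)(3 + 4i) / (3^2 + (-4)^2)
= (15 + 45i) / 25
Divide through by 5: (3 + 9i) / 5
= 3/5 + (9/5)i


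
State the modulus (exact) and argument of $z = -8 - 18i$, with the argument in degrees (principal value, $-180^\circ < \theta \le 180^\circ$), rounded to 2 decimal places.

|z| = sqrt((-8)^2 + (-18)^2) = sqrt(388)
arg(z) = arctan(b/a) = arctan(-18/-8) (quadrant-adjusted) = -113.96°


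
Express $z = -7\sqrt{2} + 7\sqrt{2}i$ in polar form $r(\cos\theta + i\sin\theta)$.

r = |z| = sqrt(a^2 + b^2) = sqrt((-7*sqrt(2))^2 + (7*sqrt(2))^2) = sqrt(98 + 98) = sqrt(196) = 14
θ = arctan(b/a) = arctan(9.8995/-9.8995) (quadrant-adjusted) = 135°
z = 14(cos 135° + i sin 135°)


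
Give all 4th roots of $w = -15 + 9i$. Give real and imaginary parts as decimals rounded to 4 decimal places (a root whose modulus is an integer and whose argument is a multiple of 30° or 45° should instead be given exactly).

|w| = sqrt(306) ≈ 17.492856, arg(w) ≈ 149.036243°
Root modulus = sqrt(306)^(1/4) ≈ 2.045103
Root arguments: θ_k = (arg(w) + 360°k)/4 for k = 0, 1, ..., 3
Compute each root as (root modulus)(cos θ_k + i sin θ_k) using full-precision intermediates, then round to 4 decimal places.
Roots: 1.6277 + 1.2381i, -1.2381 + 1.6277i, -1.6277 - 1.2381i, 1.2381 - 1.6277i


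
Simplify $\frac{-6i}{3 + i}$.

Multiply numerator and denominator by conjugate (3 - i):
= (-6i)(3 - i) / (3^2 + 1^2)
= (-6 - 18i) / 10
Divide through by 2: (-3 - 9i) / 5
= -3/5 - (9/5)i


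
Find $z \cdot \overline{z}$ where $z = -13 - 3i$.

z * conjugate(z) = |z|^2 = a^2 + b^2
= (-13)^2 + (-3)^2 = 178


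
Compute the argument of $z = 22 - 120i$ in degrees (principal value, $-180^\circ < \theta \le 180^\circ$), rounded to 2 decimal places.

θ = arctan(b/a) = arctan(-120/22) (quadrant-adjusted) = -79.61°


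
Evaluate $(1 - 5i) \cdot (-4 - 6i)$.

(a1*a2 - b1*b2) + (a1*b2 + b1*a2)i
= (-4 - 30) + (-6 + 20)i
= -34 + 14i


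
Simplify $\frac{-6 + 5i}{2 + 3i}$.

Multiply numerator and denominator by conjugate (2 - 3i):
= (-6 + 5i)(2 - 3i) / (2^2 + 3^2)
= (3 + 28i) / 13
= 3/13 + (28/13)i


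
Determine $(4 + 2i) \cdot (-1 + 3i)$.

(a1*a2 - b1*b2) + (a1*b2 + b1*a2)i
= (-4 - 6) + (12 + (-2))i
= -10 + 10i


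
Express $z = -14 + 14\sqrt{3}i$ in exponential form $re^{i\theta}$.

r = |z| = sqrt((-14)^2 + (14*sqrt(3))^2) = sqrt(196 + 588) = sqrt(784) = 28
θ = arctan(b/a) = arctan(24.2487/-14) (quadrant-adjusted) = 120° = 2π/3
z = 28e^(i*2π/3)


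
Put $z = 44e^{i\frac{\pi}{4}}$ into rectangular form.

a = r cos θ = 44 * sqrt(2)/2 = 22*sqrt(2)
b = r sin θ = 44 * sqrt(2)/2 = 22*sqrt(2)
z = 22*sqrt(2) + 22*sqrt(2)i


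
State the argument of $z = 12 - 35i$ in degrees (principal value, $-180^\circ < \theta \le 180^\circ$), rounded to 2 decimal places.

θ = arctan(b/a) = arctan(-35/12) (quadrant-adjusted) = -71.08°


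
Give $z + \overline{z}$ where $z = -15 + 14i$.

z + conjugate(z) = (a + bi) + (a - bi) = 2a
= 2 * (-15) = -30


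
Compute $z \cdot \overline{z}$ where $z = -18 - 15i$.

z * conjugate(z) = |z|^2 = a^2 + b^2
= (-18)^2 + (-15)^2 = 549


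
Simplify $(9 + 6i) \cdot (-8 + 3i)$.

(a1*a2 - b1*b2) + (a1*b2 + b1*a2)i
= (-72 - 18) + (27 + (-48))i
= -90 - 21i


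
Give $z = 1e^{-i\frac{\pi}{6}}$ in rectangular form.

a = r cos θ = 1 * sqrt(3)/2 = sqrt(3)/2
b = r sin θ = 1 * -1/2 = -1/2
z = sqrt(3)/2 - (1/2)i


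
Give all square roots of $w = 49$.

|w| = 49, arg(w) = 0°
Root modulus = 49^(1/2) = 7
Root arguments: θ_k = (0° + 360°k)/2 for k = 0, 1, ..., 1
Roots: 7, -7


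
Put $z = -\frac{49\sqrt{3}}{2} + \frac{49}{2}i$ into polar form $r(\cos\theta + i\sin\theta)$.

r = |z| = sqrt(a^2 + b^2) = sqrt((-49*sqrt(3)/2)^2 + (49/2)^2) = sqrt(7203/4 + 2401/4) = sqrt(2401) = 49
θ = arctan(b/a) = arctan(24.5/-42.4352) (quadrant-adjusted) = 150°
z = 49(cos 150° + i sin 150°)


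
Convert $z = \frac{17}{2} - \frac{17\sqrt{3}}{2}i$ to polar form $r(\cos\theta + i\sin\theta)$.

r = |z| = sqrt(a^2 + b^2) = sqrt((17/2)^2 + (-17*sqrt(3)/2)^2) = sqrt(289/4 + 867/4) = sqrt(289) = 17
θ = arctan(b/a) = arctan(-14.7224/8.5) (quadrant-adjusted) = 300°
z = 17(cos 300° + i sin 300°)


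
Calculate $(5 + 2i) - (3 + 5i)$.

(5 - 3) + (2 - 5)i = 2 - 3i


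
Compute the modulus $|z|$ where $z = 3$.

|z| = sqrt(a^2 + b^2) = sqrt(3^2 + 0^2) = sqrt(9) = 3


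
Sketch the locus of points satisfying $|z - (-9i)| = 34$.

|z - z0| = r describes a circle centered at z0 with radius r
Here z0 = -9i and r = 34
Locus: Circle centered at (0, -9) with radius 34


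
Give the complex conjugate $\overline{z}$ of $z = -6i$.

If z = a + bi, then conjugate(z) = a - bi
conjugate(-6i) = 6i


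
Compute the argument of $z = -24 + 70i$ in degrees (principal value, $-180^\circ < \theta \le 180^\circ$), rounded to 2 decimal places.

θ = arctan(b/a) = arctan(70/-24) (quadrant-adjusted) = 108.92°
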